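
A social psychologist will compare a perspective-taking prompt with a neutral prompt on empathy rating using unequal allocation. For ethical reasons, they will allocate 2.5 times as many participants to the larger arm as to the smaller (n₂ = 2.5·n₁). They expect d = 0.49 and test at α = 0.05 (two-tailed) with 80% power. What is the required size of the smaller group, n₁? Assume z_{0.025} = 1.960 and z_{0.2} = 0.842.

n₁ = 46

With allocation ratio k = n₂/n₁ = 2.5, Var(x̄₁−x̄₂) = σ²(1/n₁ + 1/(k·n₁)) = σ²·(k+1)/(k·n₁).
So n₁ = (1 + 1/k)·((z_{α/2} + z_β)/d)² = 1.400 × (2.802/0.49)².
n₁ = 1.400 × 32.70 = 45.8.
Round up: n₁ = 46, giving n₂ = 2.5 × 46 = 115.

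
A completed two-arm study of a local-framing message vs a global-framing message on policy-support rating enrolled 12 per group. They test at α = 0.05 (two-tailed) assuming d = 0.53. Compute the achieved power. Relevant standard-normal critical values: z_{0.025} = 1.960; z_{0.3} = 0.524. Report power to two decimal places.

power ≈ 0.25

For two equal groups, power = Φ(d·√(n/2) − z_{α/2}).
d·√(n/2) = 0.53 × √(12/2) = 0.53 × 2.449 = 1.298.
z_β = 1.298 − 1.960 = -0.662.
Power = Φ(-0.662) = 0.254.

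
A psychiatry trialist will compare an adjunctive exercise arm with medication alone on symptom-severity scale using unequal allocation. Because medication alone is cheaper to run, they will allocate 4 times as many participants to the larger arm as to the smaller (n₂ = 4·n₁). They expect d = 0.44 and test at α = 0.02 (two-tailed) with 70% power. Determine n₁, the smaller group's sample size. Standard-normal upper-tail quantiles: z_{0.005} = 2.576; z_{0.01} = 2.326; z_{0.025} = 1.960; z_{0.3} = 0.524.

With allocation ratio k = n₂/n₁ = 4, Var(x̄₁−x̄₂) = σ²(1/n₁ + 1/(k·n₁)) = σ²·(k+1)/(k·n₁).
So n₁ = (1 + 1/k)·((z_{α/2} + z_β)/d)² = 1.250 × (2.850/0.44)².
n₁ = 1.250 × 41.96 = 52.4.
Round up: n₁ = 53, giving n₂ = 4 × 53 = 212.

n₁ = 53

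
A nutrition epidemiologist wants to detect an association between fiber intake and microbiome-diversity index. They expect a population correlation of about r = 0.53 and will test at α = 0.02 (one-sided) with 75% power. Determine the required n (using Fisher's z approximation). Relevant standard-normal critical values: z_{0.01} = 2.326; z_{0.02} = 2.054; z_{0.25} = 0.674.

Fisher's z: C = ½·ln((1+r)/(1−r)) = ½·ln(3.2553) = 0.5901.
n = ((z_{α} + z_β)/C)² + 3.
(2.054 + 0.674) / 0.5901 = 2.728 / 0.5901 = 4.623.
n = 4.623² + 3 = 21.37 + 3 = 24.4.
Round up.

n = 25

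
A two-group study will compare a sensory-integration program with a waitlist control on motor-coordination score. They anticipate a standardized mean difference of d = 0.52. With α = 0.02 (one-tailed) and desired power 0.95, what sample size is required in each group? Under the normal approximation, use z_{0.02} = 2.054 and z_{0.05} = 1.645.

For two independent groups with equal n: n = 2·((z_{α} + z_β) / d)².
z_{α} + z_β = 2.054 + 1.645 = 3.699.
n = 2 × (3.699 / 0.52)² = 2 × 7.113² = 2 × 50.60 = 101.2.
Round up to the next whole participant.

n = 102 per group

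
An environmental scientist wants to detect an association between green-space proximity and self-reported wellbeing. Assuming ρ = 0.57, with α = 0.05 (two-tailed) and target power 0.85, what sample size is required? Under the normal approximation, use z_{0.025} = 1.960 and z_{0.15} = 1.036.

n = 25

Fisher's z: C = ½·ln((1+r)/(1−r)) = ½·ln(3.6512) = 0.6475.
n = ((z_{α/2} + z_β)/C)² + 3.
(1.960 + 1.036) / 0.6475 = 2.996 / 0.6475 = 4.627.
n = 4.627² + 3 = 21.41 + 3 = 24.4.
Round up.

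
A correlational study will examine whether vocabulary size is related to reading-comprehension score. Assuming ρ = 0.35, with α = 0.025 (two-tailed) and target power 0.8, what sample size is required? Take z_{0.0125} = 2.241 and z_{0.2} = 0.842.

n = 75

Fisher's z: C = ½·ln((1+r)/(1−r)) = ½·ln(2.0769) = 0.3654.
n = ((z_{α/2} + z_β)/C)² + 3.
(2.241 + 0.842) / 0.3654 = 3.083 / 0.3654 = 8.437.
n = 8.437² + 3 = 71.19 + 3 = 74.2.
Round up.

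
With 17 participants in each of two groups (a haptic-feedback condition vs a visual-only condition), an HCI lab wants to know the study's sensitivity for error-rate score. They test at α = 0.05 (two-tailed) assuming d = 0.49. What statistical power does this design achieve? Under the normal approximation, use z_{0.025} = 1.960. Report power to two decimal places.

power ≈ 0.30

For two equal groups, power = Φ(d·√(n/2) − z_{α/2}).
d·√(n/2) = 0.49 × √(17/2) = 0.49 × 2.915 = 1.429.
z_β = 1.429 − 1.960 = -0.531.
Power = Φ(-0.531) = 0.298.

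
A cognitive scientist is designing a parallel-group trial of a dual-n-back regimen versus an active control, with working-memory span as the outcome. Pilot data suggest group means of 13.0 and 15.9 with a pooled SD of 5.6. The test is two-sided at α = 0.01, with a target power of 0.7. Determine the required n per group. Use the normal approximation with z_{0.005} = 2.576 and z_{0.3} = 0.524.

Cohen's d = |M₁ − M₂| / SD_pooled = |13.0 − 15.9| / 5.6 = 2.9 / 5.6 = 0.518.
For two independent groups with equal n: n = 2·((z_{α/2} + z_β) / d)².
z_{α/2} + z_β = 2.576 + 0.524 = 3.100.
n = 2 × (3.100 / 0.518)² = 2 × 5.985² = 2 × 35.81 = 71.6.
Round up to the next whole participant.

n = 72 per group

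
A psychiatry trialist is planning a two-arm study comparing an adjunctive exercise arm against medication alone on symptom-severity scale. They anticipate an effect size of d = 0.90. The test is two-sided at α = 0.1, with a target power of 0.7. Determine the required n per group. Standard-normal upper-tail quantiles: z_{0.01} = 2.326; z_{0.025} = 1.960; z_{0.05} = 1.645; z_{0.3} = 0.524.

n = 12 per group

For two independent groups with equal n: n = 2·((z_{α/2} + z_β) / d)².
z_{α/2} + z_β = 1.645 + 0.524 = 2.169.
n = 2 × (2.169 / 0.90)² = 2 × 2.410² = 2 × 5.81 = 11.6.
Round up to the next whole participant.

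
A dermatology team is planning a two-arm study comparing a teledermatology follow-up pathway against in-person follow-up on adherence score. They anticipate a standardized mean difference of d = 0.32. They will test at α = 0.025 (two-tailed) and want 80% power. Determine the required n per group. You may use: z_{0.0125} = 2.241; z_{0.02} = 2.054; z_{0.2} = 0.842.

For two independent groups with equal n: n = 2·((z_{α/2} + z_β) / d)².
z_{α/2} + z_β = 2.241 + 0.842 = 3.083.
n = 2 × (3.083 / 0.32)² = 2 × 9.634² = 2 × 92.82 = 185.6.
Round up to the next whole participant.

n = 186 per group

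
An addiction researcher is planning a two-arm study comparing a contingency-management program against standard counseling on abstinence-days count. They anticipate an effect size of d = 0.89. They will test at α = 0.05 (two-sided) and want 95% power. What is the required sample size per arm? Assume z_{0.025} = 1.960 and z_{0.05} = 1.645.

For two independent groups with equal n: n = 2·((z_{α/2} + z_β) / d)².
z_{α/2} + z_β = 1.960 + 1.645 = 3.605.
n = 2 × (3.605 / 0.89)² = 2 × 4.051² = 2 × 16.41 = 32.8.
Round up to the next whole participant.

n = 33 per group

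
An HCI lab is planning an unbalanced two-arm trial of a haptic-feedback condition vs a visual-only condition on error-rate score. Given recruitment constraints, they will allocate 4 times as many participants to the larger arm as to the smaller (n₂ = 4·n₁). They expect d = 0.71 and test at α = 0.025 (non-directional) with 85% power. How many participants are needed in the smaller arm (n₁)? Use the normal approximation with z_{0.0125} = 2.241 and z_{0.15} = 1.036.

With allocation ratio k = n₂/n₁ = 4, Var(x̄₁−x̄₂) = σ²(1/n₁ + 1/(k·n₁)) = σ²·(k+1)/(k·n₁).
So n₁ = (1 + 1/k)·((z_{α/2} + z_β)/d)² = 1.250 × (3.277/0.71)².
n₁ = 1.250 × 21.30 = 26.6.
Round up: n₁ = 27, giving n₂ = 4 × 27 = 108.

n₁ = 27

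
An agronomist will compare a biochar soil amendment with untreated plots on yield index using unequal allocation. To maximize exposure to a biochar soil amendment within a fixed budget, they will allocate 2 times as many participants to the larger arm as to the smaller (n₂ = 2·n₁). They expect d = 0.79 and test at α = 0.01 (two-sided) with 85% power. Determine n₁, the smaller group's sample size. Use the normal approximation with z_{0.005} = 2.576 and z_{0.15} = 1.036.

With allocation ratio k = n₂/n₁ = 2, Var(x̄₁−x̄₂) = σ²(1/n₁ + 1/(k·n₁)) = σ²·(k+1)/(k·n₁).
So n₁ = (1 + 1/k)·((z_{α/2} + z_β)/d)² = 1.500 × (3.612/0.79)².
n₁ = 1.500 × 20.90 = 31.4.
Round up: n₁ = 32, giving n₂ = 2 × 32 = 64.

n₁ = 32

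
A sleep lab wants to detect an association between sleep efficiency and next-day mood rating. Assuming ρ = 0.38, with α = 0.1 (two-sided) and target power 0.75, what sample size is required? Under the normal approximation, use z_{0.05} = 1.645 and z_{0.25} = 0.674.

n = 37

Fisher's z: C = ½·ln((1+r)/(1−r)) = ½·ln(2.2258) = 0.4001.
n = ((z_{α/2} + z_β)/C)² + 3.
(1.645 + 0.674) / 0.4001 = 2.319 / 0.4001 = 5.796.
n = 5.796² + 3 = 33.59 + 3 = 36.6.
Round up.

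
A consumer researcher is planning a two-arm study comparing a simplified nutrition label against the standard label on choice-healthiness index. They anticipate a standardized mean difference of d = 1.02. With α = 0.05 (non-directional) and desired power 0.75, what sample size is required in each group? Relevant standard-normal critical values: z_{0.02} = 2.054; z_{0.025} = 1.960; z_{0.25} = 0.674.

n = 14 per group

For two independent groups with equal n: n = 2·((z_{α/2} + z_β) / d)².
z_{α/2} + z_β = 1.960 + 0.674 = 2.634.
n = 2 × (2.634 / 1.02)² = 2 × 2.582² = 2 × 6.67 = 13.3.
Round up to the next whole participant.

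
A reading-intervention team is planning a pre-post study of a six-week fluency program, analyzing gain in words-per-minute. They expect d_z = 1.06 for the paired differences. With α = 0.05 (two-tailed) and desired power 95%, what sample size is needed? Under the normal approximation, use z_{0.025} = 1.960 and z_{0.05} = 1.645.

For a paired (one-sample on differences) test: n = ((z_{α/2} + z_β) / d)².
z_{α/2} + z_β = 1.960 + 1.645 = 3.605.
n = (3.605 / 1.06)² = 3.401² = 11.57.
Round up.

n = 12 pairs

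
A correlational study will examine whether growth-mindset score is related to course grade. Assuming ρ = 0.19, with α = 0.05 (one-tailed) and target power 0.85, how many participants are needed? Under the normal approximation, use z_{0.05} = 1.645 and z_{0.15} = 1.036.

n = 198

Fisher's z: C = ½·ln((1+r)/(1−r)) = ½·ln(1.4691) = 0.1923.
n = ((z_{α} + z_β)/C)² + 3.
(1.645 + 1.036) / 0.1923 = 2.681 / 0.1923 = 13.942.
n = 13.942² + 3 = 194.37 + 3 = 197.4.
Round up.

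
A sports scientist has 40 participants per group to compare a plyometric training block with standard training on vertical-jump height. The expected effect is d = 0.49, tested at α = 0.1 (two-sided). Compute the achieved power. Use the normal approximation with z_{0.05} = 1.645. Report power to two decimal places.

For two equal groups, power = Φ(d·√(n/2) − z_{α/2}).
d·√(n/2) = 0.49 × √(40/2) = 0.49 × 4.472 = 2.191.
z_β = 2.191 − 1.645 = 0.546.
Power = Φ(0.546) = 0.708.

power ≈ 0.71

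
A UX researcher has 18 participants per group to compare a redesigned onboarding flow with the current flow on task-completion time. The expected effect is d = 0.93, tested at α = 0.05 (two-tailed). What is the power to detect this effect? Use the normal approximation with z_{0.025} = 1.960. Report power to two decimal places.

power ≈ 0.80

For two equal groups, power = Φ(d·√(n/2) − z_{α/2}).
d·√(n/2) = 0.93 × √(18/2) = 0.93 × 3.000 = 2.790.
z_β = 2.790 − 1.960 = 0.830.
Power = Φ(0.830) = 0.797.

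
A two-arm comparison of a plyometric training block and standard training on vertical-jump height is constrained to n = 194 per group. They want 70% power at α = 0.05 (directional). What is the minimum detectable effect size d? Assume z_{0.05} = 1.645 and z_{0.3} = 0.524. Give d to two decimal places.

d_min ≈ 0.22

For two independent groups of n = 194 each: d_min = (z_{α} + z_β)·√(2/n).
z-sum = 1.645 + 0.524 = 2.169.
d_min = 2.169 × √(2/194) = 2.169 × 0.1015 = 0.220.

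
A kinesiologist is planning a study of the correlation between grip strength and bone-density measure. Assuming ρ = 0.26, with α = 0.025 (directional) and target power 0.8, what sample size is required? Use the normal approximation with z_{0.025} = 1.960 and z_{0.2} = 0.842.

Fisher's z: C = ½·ln((1+r)/(1−r)) = ½·ln(1.7027) = 0.2661.
n = ((z_{α} + z_β)/C)² + 3.
(1.960 + 0.842) / 0.2661 = 2.802 / 0.2661 = 10.530.
n = 10.530² + 3 = 110.88 + 3 = 113.9.
Round up.

n = 114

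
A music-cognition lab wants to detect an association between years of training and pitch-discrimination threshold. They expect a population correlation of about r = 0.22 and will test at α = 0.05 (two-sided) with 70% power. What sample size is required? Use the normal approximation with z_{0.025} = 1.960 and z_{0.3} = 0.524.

n = 127

Fisher's z: C = ½·ln((1+r)/(1−r)) = ½·ln(1.5641) = 0.2237.
n = ((z_{α/2} + z_β)/C)² + 3.
(1.960 + 0.524) / 0.2237 = 2.484 / 0.2237 = 11.104.
n = 11.104² + 3 = 123.30 + 3 = 126.3.
Round up.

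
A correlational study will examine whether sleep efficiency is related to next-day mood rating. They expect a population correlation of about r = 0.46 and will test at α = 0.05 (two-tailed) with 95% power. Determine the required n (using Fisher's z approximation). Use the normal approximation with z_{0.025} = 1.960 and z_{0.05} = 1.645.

Fisher's z: C = ½·ln((1+r)/(1−r)) = ½·ln(2.7037) = 0.4973.
n = ((z_{α/2} + z_β)/C)² + 3.
(1.960 + 1.645) / 0.4973 = 3.605 / 0.4973 = 7.249.
n = 7.249² + 3 = 52.55 + 3 = 55.6.
Round up.

n = 56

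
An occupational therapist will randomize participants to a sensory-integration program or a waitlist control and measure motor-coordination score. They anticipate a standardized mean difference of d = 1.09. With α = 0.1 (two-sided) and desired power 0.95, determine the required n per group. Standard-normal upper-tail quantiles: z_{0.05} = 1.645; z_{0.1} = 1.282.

n = 19 per group

For two independent groups with equal n: n = 2·((z_{α/2} + z_β) / d)².
z_{α/2} + z_β = 1.645 + 1.645 = 3.290.
n = 2 × (3.290 / 1.09)² = 2 × 3.018² = 2 × 9.11 = 18.2.
Round up to the next whole participant.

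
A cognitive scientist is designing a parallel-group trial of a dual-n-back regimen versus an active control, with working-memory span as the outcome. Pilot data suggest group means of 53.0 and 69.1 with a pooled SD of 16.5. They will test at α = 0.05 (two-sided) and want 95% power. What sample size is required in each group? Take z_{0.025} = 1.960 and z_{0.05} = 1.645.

n = 28 per group

Cohen's d = |M₁ − M₂| / SD_pooled = |53.0 − 69.1| / 16.5 = 16.1 / 16.5 = 0.976.
For two independent groups with equal n: n = 2·((z_{α/2} + z_β) / d)².
z_{α/2} + z_β = 1.960 + 1.645 = 3.605.
n = 2 × (3.605 / 0.976)² = 2 × 3.694² = 2 × 13.64 = 27.3.
Round up to the next whole participant.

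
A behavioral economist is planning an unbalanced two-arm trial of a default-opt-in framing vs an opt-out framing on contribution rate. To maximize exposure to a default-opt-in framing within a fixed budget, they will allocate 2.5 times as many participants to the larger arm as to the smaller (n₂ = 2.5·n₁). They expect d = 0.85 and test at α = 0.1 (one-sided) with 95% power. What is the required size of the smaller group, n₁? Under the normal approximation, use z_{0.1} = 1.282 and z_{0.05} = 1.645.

With allocation ratio k = n₂/n₁ = 2.5, Var(x̄₁−x̄₂) = σ²(1/n₁ + 1/(k·n₁)) = σ²·(k+1)/(k·n₁).
So n₁ = (1 + 1/k)·((z_{α} + z_β)/d)² = 1.400 × (2.927/0.85)².
n₁ = 1.400 × 11.86 = 16.6.
Round up: n₁ = 17, giving n₂ = ⌈2.5 × 17⌉ = ⌈42.5⌉ = 43.

n₁ = 17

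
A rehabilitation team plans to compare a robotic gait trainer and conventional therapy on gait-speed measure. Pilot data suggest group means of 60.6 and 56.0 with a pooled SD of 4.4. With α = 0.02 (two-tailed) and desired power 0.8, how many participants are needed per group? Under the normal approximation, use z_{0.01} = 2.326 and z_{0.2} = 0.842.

n = 19 per group

Cohen's d = |M₁ − M₂| / SD_pooled = |60.6 − 56.0| / 4.4 = 4.6 / 4.4 = 1.045.
For two independent groups with equal n: n = 2·((z_{α/2} + z_β) / d)².
z_{α/2} + z_β = 2.326 + 0.842 = 3.168.
n = 2 × (3.168 / 1.045)² = 2 × 3.032² = 2 × 9.19 = 18.4.
Round up to the next whole participant.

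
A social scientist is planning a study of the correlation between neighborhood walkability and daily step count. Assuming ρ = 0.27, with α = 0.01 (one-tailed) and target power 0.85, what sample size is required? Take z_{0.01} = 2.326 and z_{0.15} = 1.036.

n = 151

Fisher's z: C = ½·ln((1+r)/(1−r)) = ½·ln(1.7397) = 0.2769.
n = ((z_{α} + z_β)/C)² + 3.
(2.326 + 1.036) / 0.2769 = 3.362 / 0.2769 = 12.142.
n = 12.142² + 3 = 147.42 + 3 = 150.4.
Round up.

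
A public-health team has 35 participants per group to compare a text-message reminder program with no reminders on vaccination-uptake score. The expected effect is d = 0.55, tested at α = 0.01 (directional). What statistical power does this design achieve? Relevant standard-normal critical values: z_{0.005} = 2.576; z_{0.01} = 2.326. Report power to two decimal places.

power ≈ 0.49

For two equal groups, power = Φ(d·√(n/2) − z_{α}).
d·√(n/2) = 0.55 × √(35/2) = 0.55 × 4.183 = 2.301.
z_β = 2.301 − 2.326 = -0.025.
Power = Φ(-0.025) = 0.490.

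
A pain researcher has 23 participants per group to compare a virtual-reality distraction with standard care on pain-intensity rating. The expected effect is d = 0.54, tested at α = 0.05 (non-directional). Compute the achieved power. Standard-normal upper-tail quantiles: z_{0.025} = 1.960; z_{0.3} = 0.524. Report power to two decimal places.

For two equal groups, power = Φ(d·√(n/2) − z_{α/2}).
d·√(n/2) = 0.54 × √(23/2) = 0.54 × 3.391 = 1.831.
z_β = 1.831 − 1.960 = -0.129.
Power = Φ(-0.129) = 0.449.

power ≈ 0.45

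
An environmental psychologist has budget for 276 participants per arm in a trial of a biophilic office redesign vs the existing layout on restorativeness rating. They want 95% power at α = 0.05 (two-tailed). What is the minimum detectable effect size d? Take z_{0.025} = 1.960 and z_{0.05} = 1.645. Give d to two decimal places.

d_min ≈ 0.31

For two independent groups of n = 276 each: d_min = (z_{α/2} + z_β)·√(2/n).
z-sum = 1.960 + 1.645 = 3.605.
d_min = 3.605 × √(2/276) = 3.605 × 0.0851 = 0.307.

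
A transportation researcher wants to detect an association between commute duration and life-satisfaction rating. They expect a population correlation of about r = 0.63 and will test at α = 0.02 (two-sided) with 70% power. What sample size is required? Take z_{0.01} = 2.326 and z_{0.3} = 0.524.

Fisher's z: C = ½·ln((1+r)/(1−r)) = ½·ln(4.4054) = 0.7414.
n = ((z_{α/2} + z_β)/C)² + 3.
(2.326 + 0.524) / 0.7414 = 2.850 / 0.7414 = 3.844.
n = 3.844² + 3 = 14.78 + 3 = 17.8.
Round up.

n = 18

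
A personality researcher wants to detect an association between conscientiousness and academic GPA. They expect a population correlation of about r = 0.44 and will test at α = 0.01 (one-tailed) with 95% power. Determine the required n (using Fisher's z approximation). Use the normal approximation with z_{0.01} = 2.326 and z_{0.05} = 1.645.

n = 74

Fisher's z: C = ½·ln((1+r)/(1−r)) = ½·ln(2.5714) = 0.4722.
n = ((z_{α} + z_β)/C)² + 3.
(2.326 + 1.645) / 0.4722 = 3.971 / 0.4722 = 8.410.
n = 8.410² + 3 = 70.72 + 3 = 73.7.
Round up.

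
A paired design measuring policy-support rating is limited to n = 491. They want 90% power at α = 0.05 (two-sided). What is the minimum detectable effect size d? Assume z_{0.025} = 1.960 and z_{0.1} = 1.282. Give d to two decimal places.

For a single sample (or paired design) of n = 491: d_min = (z_{α/2} + z_β)/√n.
z-sum = 1.960 + 1.282 = 3.242.
d_min = 3.242 / √491 = 3.242 / 22.159 = 0.146.

d_min ≈ 0.15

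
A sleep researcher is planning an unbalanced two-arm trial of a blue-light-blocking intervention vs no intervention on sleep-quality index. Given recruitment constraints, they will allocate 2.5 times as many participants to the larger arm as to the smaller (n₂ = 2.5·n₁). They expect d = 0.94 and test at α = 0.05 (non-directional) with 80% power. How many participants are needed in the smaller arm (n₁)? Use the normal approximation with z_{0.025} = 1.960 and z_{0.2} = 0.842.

n₁ = 13

With allocation ratio k = n₂/n₁ = 2.5, Var(x̄₁−x̄₂) = σ²(1/n₁ + 1/(k·n₁)) = σ²·(k+1)/(k·n₁).
So n₁ = (1 + 1/k)·((z_{α/2} + z_β)/d)² = 1.400 × (2.802/0.94)².
n₁ = 1.400 × 8.89 = 12.4.
Round up: n₁ = 13, giving n₂ = ⌈2.5 × 13⌉ = ⌈32.5⌉ = 33.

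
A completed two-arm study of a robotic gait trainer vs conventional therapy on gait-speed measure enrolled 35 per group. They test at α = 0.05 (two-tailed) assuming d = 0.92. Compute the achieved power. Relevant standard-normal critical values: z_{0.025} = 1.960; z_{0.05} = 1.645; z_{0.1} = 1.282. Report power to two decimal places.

For two equal groups, power = Φ(d·√(n/2) − z_{α/2}).
d·√(n/2) = 0.92 × √(35/2) = 0.92 × 4.183 = 3.849.
z_β = 3.849 − 1.960 = 1.889.
Power = Φ(1.889) = 0.971.

power ≈ 0.97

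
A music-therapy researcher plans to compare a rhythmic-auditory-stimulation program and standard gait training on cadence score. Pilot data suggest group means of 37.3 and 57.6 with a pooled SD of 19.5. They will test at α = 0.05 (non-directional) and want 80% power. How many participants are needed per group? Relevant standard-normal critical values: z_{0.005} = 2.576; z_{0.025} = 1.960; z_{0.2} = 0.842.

n = 15 per group

Cohen's d = |M₁ − M₂| / SD_pooled = |37.3 − 57.6| / 19.5 = 20.3 / 19.5 = 1.041.
For two independent groups with equal n: n = 2·((z_{α/2} + z_β) / d)².
z_{α/2} + z_β = 1.960 + 0.842 = 2.802.
n = 2 × (2.802 / 1.041)² = 2 × 2.692² = 2 × 7.24 = 14.5.
Round up to the next whole participant.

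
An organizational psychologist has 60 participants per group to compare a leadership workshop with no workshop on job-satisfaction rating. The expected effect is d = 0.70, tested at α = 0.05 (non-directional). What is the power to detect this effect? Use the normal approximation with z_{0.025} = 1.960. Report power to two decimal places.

power ≈ 0.97

For two equal groups, power = Φ(d·√(n/2) − z_{α/2}).
d·√(n/2) = 0.70 × √(60/2) = 0.70 × 5.477 = 3.834.
z_β = 3.834 − 1.960 = 1.874.
Power = Φ(1.874) = 0.970.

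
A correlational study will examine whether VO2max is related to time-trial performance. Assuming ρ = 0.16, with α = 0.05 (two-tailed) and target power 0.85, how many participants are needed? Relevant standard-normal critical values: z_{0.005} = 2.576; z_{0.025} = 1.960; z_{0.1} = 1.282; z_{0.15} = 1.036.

n = 348

Fisher's z: C = ½·ln((1+r)/(1−r)) = ½·ln(1.3810) = 0.1614.
n = ((z_{α/2} + z_β)/C)² + 3.
(1.960 + 1.036) / 0.1614 = 2.996 / 0.1614 = 18.563.
n = 18.563² + 3 = 344.57 + 3 = 347.6.
Round up.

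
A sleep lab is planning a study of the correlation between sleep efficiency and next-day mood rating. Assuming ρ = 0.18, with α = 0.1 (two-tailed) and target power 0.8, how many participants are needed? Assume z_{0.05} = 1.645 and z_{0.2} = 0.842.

n = 190

Fisher's z: C = ½·ln((1+r)/(1−r)) = ½·ln(1.4390) = 0.1820.
n = ((z_{α/2} + z_β)/C)² + 3.
(1.645 + 0.842) / 0.1820 = 2.487 / 0.1820 = 13.665.
n = 13.665² + 3 = 186.73 + 3 = 189.7.
Round up.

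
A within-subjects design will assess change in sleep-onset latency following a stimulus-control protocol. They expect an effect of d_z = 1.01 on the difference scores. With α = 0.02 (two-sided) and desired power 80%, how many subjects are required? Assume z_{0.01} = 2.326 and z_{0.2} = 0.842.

n = 10 pairs

For a paired (one-sample on differences) test: n = ((z_{α/2} + z_β) / d)².
z_{α/2} + z_β = 2.326 + 0.842 = 3.168.
n = (3.168 / 1.01)² = 3.137² = 9.84.
Round up.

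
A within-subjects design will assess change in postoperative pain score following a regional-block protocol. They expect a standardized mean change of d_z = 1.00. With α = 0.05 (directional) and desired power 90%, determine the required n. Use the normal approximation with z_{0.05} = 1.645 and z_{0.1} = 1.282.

For a paired (one-sample on differences) test: n = ((z_{α} + z_β) / d)².
z_{α} + z_β = 1.645 + 1.282 = 2.927.
n = (2.927 / 1.00)² = 2.927² = 8.57.
Round up.

n = 9 pairs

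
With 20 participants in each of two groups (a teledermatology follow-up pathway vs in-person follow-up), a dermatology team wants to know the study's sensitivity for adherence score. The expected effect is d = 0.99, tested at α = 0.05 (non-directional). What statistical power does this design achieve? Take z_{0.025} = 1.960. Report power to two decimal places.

For two equal groups, power = Φ(d·√(n/2) − z_{α/2}).
d·√(n/2) = 0.99 × √(20/2) = 0.99 × 3.162 = 3.131.
z_β = 3.131 − 1.960 = 1.171.
Power = Φ(1.171) = 0.879.

power ≈ 0.88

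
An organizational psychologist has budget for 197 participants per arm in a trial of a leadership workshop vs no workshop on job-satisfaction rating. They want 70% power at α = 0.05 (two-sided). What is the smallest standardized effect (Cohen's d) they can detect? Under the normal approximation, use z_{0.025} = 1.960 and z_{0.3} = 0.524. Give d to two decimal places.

For two independent groups of n = 197 each: d_min = (z_{α/2} + z_β)·√(2/n).
z-sum = 1.960 + 0.524 = 2.484.
d_min = 2.484 × √(2/197) = 2.484 × 0.1008 = 0.250.

d_min ≈ 0.25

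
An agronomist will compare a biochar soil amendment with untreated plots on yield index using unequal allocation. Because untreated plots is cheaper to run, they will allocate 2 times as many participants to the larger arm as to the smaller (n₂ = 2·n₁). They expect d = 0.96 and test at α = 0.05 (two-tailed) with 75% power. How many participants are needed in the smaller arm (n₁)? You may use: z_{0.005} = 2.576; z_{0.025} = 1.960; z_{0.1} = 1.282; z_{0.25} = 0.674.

With allocation ratio k = n₂/n₁ = 2, Var(x̄₁−x̄₂) = σ²(1/n₁ + 1/(k·n₁)) = σ²·(k+1)/(k·n₁).
So n₁ = (1 + 1/k)·((z_{α/2} + z_β)/d)² = 1.500 × (2.634/0.96)².
n₁ = 1.500 × 7.53 = 11.3.
Round up: n₁ = 12, giving n₂ = 2 × 12 = 24.

n₁ = 12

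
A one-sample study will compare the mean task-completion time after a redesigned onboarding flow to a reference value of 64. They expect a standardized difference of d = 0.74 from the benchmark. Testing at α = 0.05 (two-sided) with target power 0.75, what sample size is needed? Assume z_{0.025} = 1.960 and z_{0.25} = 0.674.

n = 13

For a one-sample test: n = ((z_{α/2} + z_β) / d)².
z_{α/2} + z_β = 1.960 + 0.674 = 2.634.
n = (2.634 / 0.74)² = 3.559² = 12.67.
Round up.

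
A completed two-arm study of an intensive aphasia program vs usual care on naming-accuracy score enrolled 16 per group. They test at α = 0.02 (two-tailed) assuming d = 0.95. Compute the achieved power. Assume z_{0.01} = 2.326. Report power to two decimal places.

For two equal groups, power = Φ(d·√(n/2) − z_{α/2}).
d·√(n/2) = 0.95 × √(16/2) = 0.95 × 2.828 = 2.687.
z_β = 2.687 − 2.326 = 0.361.
Power = Φ(0.361) = 0.641.

power ≈ 0.64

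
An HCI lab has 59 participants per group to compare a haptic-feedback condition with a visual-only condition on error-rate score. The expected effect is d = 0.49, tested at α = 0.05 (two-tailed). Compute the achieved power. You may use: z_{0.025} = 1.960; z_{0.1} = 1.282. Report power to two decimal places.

power ≈ 0.76

For two equal groups, power = Φ(d·√(n/2) − z_{α/2}).
d·√(n/2) = 0.49 × √(59/2) = 0.49 × 5.431 = 2.661.
z_β = 2.661 − 1.960 = 0.701.
Power = Φ(0.701) = 0.758.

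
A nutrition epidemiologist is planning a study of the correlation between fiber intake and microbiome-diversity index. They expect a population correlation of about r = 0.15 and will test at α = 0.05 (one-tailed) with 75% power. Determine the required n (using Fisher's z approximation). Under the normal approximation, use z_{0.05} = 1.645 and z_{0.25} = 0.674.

Fisher's z: C = ½·ln((1+r)/(1−r)) = ½·ln(1.3529) = 0.1511.
n = ((z_{α} + z_β)/C)² + 3.
(1.645 + 0.674) / 0.1511 = 2.319 / 0.1511 = 15.347.
n = 15.347² + 3 = 235.54 + 3 = 238.5.
Round up.

n = 239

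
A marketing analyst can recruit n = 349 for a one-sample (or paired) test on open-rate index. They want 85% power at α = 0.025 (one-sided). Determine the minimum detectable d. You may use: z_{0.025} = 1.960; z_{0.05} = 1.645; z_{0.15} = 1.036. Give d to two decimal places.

d_min ≈ 0.16

For a single sample (or paired design) of n = 349: d_min = (z_{α} + z_β)/√n.
z-sum = 1.960 + 1.036 = 2.996.
d_min = 2.996 / √349 = 2.996 / 18.682 = 0.160.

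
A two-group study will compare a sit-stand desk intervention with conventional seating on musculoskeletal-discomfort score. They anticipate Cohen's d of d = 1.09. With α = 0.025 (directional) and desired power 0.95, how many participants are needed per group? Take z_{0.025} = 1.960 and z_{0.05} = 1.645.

n = 22 per group

For two independent groups with equal n: n = 2·((z_{α} + z_β) / d)².
z_{α} + z_β = 1.960 + 1.645 = 3.605.
n = 2 × (3.605 / 1.09)² = 2 × 3.307² = 2 × 10.94 = 21.9.
Round up to the next whole participant.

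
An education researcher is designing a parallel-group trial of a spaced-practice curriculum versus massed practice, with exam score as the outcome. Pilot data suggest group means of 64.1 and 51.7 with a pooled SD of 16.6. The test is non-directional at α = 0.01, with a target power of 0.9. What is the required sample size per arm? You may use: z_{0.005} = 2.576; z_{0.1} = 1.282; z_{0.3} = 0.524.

n = 54 per group

Cohen's d = |M₁ − M₂| / SD_pooled = |64.1 − 51.7| / 16.6 = 12.4 / 16.6 = 0.747.
For two independent groups with equal n: n = 2·((z_{α/2} + z_β) / d)².
z_{α/2} + z_β = 2.576 + 1.282 = 3.858.
n = 2 × (3.858 / 0.747)² = 2 × 5.165² = 2 × 26.67 = 53.3.
Round up to the next whole participant.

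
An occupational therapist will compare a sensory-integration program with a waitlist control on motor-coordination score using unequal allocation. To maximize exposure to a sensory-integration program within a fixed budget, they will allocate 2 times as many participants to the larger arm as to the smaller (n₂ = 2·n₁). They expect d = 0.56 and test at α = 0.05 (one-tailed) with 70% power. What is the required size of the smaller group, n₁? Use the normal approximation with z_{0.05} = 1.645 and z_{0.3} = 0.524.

With allocation ratio k = n₂/n₁ = 2, Var(x̄₁−x̄₂) = σ²(1/n₁ + 1/(k·n₁)) = σ²·(k+1)/(k·n₁).
So n₁ = (1 + 1/k)·((z_{α} + z_β)/d)² = 1.500 × (2.169/0.56)².
n₁ = 1.500 × 15.00 = 22.5.
Round up: n₁ = 23, giving n₂ = 2 × 23 = 46.

n₁ = 23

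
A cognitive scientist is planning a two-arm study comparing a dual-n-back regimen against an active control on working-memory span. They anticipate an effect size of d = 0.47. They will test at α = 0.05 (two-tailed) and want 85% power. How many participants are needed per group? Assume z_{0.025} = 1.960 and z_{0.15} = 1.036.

n = 82 per group

For two independent groups with equal n: n = 2·((z_{α/2} + z_β) / d)².
z_{α/2} + z_β = 1.960 + 1.036 = 2.996.
n = 2 × (2.996 / 0.47)² = 2 × 6.374² = 2 × 40.63 = 81.3.
Round up to the next whole participant.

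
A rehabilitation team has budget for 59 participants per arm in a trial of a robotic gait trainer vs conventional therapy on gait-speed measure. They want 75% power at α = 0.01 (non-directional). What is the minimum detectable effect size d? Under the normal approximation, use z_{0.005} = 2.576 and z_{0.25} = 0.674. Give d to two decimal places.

For two independent groups of n = 59 each: d_min = (z_{α/2} + z_β)·√(2/n).
z-sum = 2.576 + 0.674 = 3.250.
d_min = 3.250 × √(2/59) = 3.250 × 0.1841 = 0.598.

d_min ≈ 0.60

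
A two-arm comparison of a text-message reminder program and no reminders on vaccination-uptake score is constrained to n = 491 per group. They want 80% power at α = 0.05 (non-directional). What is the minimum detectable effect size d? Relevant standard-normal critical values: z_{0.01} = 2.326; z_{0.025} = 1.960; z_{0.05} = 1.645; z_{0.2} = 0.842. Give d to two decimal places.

d_min ≈ 0.18

For two independent groups of n = 491 each: d_min = (z_{α/2} + z_β)·√(2/n).
z-sum = 1.960 + 0.842 = 2.802.
d_min = 2.802 × √(2/491) = 2.802 × 0.0638 = 0.179.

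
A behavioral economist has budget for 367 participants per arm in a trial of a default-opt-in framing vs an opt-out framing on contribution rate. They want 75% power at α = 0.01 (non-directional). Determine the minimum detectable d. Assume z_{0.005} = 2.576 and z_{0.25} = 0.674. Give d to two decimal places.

d_min ≈ 0.24

For two independent groups of n = 367 each: d_min = (z_{α/2} + z_β)·√(2/n).
z-sum = 2.576 + 0.674 = 3.250.
d_min = 3.250 × √(2/367) = 3.250 × 0.0738 = 0.240.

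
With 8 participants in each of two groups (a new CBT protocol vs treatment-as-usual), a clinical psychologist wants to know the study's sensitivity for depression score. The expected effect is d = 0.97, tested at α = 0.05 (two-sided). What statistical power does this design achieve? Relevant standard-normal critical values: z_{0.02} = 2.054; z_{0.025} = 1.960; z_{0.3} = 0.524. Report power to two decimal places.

power ≈ 0.49

For two equal groups, power = Φ(d·√(n/2) − z_{α/2}).
d·√(n/2) = 0.97 × √(8/2) = 0.97 × 2.000 = 1.940.
z_β = 1.940 − 1.960 = -0.020.
Power = Φ(-0.020) = 0.492.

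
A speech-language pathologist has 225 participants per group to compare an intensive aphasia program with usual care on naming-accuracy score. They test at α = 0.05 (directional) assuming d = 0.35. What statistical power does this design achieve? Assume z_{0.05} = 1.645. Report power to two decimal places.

power ≈ 0.98

For two equal groups, power = Φ(d·√(n/2) − z_{α}).
d·√(n/2) = 0.35 × √(225/2) = 0.35 × 10.607 = 3.712.
z_β = 3.712 − 1.645 = 2.067.
Power = Φ(2.067) = 0.981.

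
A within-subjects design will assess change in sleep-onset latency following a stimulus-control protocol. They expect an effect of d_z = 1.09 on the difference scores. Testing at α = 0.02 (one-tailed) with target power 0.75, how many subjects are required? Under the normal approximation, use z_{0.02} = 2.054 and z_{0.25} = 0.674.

For a paired (one-sample on differences) test: n = ((z_{α} + z_β) / d)².
z_{α} + z_β = 2.054 + 0.674 = 2.728.
n = (2.728 / 1.09)² = 2.503² = 6.26.
Round up.

n = 7 pairs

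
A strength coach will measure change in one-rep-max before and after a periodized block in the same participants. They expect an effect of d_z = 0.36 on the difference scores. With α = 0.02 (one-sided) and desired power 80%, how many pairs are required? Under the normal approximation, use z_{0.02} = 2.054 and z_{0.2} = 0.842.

n = 65 pairs

For a paired (one-sample on differences) test: n = ((z_{α} + z_β) / d)².
z_{α} + z_β = 2.054 + 0.842 = 2.896.
n = (2.896 / 0.36)² = 8.044² = 64.71.
Round up.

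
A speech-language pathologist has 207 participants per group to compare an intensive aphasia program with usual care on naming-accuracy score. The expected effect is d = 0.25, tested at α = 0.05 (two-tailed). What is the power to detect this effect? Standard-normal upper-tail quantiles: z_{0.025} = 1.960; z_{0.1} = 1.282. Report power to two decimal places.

power ≈ 0.72

For two equal groups, power = Φ(d·√(n/2) − z_{α/2}).
d·√(n/2) = 0.25 × √(207/2) = 0.25 × 10.173 = 2.543.
z_β = 2.543 − 1.960 = 0.583.
Power = Φ(0.583) = 0.720.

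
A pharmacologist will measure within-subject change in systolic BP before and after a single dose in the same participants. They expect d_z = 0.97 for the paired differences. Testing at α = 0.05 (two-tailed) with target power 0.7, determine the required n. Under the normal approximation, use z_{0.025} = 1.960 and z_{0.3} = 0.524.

For a paired (one-sample on differences) test: n = ((z_{α/2} + z_β) / d)².
z_{α/2} + z_β = 1.960 + 0.524 = 2.484.
n = (2.484 / 0.97)² = 2.561² = 6.56.
Round up.

n = 7 pairs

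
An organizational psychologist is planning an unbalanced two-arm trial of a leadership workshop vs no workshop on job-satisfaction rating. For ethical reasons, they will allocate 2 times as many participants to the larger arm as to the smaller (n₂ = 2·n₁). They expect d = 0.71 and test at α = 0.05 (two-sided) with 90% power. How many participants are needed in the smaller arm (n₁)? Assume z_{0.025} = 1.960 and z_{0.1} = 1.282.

n₁ = 32

With allocation ratio k = n₂/n₁ = 2, Var(x̄₁−x̄₂) = σ²(1/n₁ + 1/(k·n₁)) = σ²·(k+1)/(k·n₁).
So n₁ = (1 + 1/k)·((z_{α/2} + z_β)/d)² = 1.500 × (3.242/0.71)².
n₁ = 1.500 × 20.85 = 31.3.
Round up: n₁ = 32, giving n₂ = 2 × 32 = 64.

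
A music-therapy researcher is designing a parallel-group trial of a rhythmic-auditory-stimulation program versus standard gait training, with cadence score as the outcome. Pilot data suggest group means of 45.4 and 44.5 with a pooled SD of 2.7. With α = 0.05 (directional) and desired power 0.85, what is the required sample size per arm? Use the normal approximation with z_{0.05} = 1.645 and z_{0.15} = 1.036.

n = 130 per group

Cohen's d = |M₁ − M₂| / SD_pooled = |45.4 − 44.5| / 2.7 = 0.9 / 2.7 = 0.333.
For two independent groups with equal n: n = 2·((z_{α} + z_β) / d)².
z_{α} + z_β = 1.645 + 1.036 = 2.681.
n = 2 × (2.681 / 0.333)² = 2 × 8.051² = 2 × 64.82 = 129.6.
Round up to the next whole participant.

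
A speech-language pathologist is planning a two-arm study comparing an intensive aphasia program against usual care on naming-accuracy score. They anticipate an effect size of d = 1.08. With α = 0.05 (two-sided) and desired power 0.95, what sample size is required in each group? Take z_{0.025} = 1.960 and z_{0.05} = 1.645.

For two independent groups with equal n: n = 2·((z_{α/2} + z_β) / d)².
z_{α/2} + z_β = 1.960 + 1.645 = 3.605.
n = 2 × (3.605 / 1.08)² = 2 × 3.338² = 2 × 11.14 = 22.3.
Round up to the next whole participant.

n = 23 per group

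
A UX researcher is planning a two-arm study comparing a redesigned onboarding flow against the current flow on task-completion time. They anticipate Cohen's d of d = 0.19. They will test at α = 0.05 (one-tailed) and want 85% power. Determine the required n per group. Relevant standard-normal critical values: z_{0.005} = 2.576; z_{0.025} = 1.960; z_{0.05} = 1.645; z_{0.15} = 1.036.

n = 399 per group

For two independent groups with equal n: n = 2·((z_{α} + z_β) / d)².
z_{α} + z_β = 1.645 + 1.036 = 2.681.
n = 2 × (2.681 / 0.19)² = 2 × 14.111² = 2 × 199.11 = 398.2.
Round up to the next whole participant.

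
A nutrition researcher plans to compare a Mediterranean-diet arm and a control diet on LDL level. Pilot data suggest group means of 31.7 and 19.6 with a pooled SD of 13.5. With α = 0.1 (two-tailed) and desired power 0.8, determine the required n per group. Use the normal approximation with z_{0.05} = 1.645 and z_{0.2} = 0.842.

n = 16 per group

Cohen's d = |M₁ − M₂| / SD_pooled = |31.7 − 19.6| / 13.5 = 12.1 / 13.5 = 0.896.
For two independent groups with equal n: n = 2·((z_{α/2} + z_β) / d)².
z_{α/2} + z_β = 1.645 + 0.842 = 2.487.
n = 2 × (2.487 / 0.896)² = 2 × 2.776² = 2 × 7.70 = 15.4.
Round up to the next whole participant.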